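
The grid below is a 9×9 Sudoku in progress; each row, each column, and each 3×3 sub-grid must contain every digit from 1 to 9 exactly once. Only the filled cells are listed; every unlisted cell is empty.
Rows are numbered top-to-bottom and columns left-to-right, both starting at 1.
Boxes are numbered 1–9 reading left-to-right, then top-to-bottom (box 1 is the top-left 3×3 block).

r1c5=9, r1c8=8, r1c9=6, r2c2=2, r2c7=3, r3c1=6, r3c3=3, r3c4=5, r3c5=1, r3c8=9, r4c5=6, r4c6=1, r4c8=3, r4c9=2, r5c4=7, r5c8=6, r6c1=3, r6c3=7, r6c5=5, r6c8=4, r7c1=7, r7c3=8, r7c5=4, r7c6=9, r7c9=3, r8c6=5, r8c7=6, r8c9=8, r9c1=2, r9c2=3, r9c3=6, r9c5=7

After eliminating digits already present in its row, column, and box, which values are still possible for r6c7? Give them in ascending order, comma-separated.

Row 6 already contains {3, 4, 5, 7}.
Column 7 already contains {3, 6}.
Its 3×3 block (box 6) already contains {2, 3, 4, 6}.
Removing those from 1–9 leaves {1, 8, 9} as the candidates for r6c7.

1,8,9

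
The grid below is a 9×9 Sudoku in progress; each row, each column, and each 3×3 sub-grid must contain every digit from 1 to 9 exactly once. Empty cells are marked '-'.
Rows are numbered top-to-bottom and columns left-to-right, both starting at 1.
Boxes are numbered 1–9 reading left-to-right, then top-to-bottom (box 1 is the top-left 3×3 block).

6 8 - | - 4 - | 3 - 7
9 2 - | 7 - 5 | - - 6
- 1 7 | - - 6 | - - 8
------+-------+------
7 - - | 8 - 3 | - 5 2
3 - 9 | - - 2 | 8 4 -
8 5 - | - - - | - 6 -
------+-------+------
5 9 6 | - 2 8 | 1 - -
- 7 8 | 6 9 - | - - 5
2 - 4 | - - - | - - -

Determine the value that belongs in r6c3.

Cell r6c3 itself could take any of {1, 2} by direct elimination.
Consider where 2 can go in column 3.
r1c3 is out (box 1 already has a 2).
r2c3 is out (row 2 already has a 2).
r4c3 is out (row 4 already has a 2).
So the only cell in column 3 that can hold 2 is r6c3.
Therefore r6c3 = 2.

2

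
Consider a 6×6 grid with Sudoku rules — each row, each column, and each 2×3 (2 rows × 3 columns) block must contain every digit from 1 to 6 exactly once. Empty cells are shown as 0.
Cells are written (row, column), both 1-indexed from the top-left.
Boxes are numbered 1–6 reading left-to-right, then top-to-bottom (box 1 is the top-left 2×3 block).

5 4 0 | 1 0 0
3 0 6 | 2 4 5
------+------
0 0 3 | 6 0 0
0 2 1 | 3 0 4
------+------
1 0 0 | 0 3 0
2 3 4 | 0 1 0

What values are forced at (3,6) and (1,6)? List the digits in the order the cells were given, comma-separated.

For (3,6):
  Consider where 1 can go in row 3.
  (3,1) is out (column 1 already has a 1).
  (3,2) is out (box 3 already has a 1).
  (3,5) is out (column 5 already has a 1).
  So the only cell in row 3 that can hold 1 is (3,6).
  So (3,6) = 1.
For (1,6):
  Consider where 3 can go in row 1.
  (1,3) is out (column 3 already has a 3).
  (1,5) is out (column 5 already has a 3).
  So the only cell in row 1 that can hold 3 is (1,6).
  So (1,6) = 3.

1,3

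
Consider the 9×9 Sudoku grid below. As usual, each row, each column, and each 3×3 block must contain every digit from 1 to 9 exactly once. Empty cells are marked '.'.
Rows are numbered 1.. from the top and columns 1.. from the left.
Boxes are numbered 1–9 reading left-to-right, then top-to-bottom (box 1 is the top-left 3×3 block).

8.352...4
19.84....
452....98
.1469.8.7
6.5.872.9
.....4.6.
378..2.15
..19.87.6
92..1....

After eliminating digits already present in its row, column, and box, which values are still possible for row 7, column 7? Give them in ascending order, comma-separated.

Row 7 already contains {1, 2, 3, 5, 7, 8}.
Column 7 already contains {2, 7, 8}.
Its 3×3 block (box 9) already contains {1, 5, 6, 7}.
Removing those from 1–9 leaves {4, 9} as the candidates for row 7, column 7.

4,9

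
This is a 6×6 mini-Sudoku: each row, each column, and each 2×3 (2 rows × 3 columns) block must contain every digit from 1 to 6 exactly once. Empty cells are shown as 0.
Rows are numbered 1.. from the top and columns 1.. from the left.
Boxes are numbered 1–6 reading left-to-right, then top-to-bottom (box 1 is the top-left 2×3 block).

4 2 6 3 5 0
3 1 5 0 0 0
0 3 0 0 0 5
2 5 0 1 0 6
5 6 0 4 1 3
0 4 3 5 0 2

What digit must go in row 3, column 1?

Cell row 3, column 1 itself could take any of {1, 6} by direct elimination.
Consider where 6 can go in box 3.
row 3, column 3 is out (column 3 already has a 6).
row 4, column 3 is out (row 4 already has a 6).
So the only cell in box 3 that can hold 6 is row 3, column 1.
Therefore row 3, column 1 = 6.

6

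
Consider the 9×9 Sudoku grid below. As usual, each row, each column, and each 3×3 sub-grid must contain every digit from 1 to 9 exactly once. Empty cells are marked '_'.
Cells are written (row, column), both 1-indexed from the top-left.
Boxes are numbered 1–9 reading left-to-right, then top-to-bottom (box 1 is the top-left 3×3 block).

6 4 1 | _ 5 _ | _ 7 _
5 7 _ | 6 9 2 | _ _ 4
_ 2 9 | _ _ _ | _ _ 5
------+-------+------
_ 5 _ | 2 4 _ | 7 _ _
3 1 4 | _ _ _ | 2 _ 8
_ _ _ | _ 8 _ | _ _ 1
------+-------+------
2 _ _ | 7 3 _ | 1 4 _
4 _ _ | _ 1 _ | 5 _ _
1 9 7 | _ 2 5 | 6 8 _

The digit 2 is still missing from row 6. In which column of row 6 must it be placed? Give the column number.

3

Consider where 2 can go in row 6.
(6,1) is out (column 1 already has a 2). (6,2) is out (column 2 already has a 2). (6,4) is out (column 4 already has a 2). (6,6) is out (column 6 already has a 2). The remaining empty cells in row 6 are similarly blocked.
So the only cell in row 6 that can hold 2 is (6,3).
That is column 3.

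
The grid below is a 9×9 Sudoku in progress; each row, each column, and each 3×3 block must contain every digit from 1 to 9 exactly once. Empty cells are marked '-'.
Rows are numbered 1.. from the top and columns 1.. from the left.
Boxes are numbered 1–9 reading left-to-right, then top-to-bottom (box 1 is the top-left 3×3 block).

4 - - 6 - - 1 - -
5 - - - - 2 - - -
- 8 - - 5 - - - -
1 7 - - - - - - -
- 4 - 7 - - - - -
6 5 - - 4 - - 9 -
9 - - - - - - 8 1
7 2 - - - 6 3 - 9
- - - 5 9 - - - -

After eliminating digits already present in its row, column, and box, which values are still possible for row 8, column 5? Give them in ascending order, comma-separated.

1,8

Row 8 already contains {2, 3, 6, 7, 9}.
Column 5 already contains {4, 5, 9}.
Its 3×3 block (box 8) already contains {5, 6, 9}.
Removing those from 1–9 leaves {1, 8} as the candidates for row 8, column 5.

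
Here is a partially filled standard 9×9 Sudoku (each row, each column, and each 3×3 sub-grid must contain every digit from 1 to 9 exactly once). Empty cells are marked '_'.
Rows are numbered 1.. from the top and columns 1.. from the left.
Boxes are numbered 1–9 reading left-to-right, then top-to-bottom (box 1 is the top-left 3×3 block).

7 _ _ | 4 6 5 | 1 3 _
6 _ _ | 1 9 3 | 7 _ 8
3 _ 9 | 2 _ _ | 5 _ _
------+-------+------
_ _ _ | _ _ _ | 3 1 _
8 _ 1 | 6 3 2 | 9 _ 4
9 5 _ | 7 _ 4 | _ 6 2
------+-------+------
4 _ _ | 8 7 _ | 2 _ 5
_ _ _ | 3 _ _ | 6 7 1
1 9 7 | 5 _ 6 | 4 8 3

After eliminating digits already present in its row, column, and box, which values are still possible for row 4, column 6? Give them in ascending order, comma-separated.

8,9

Row 4 already contains {1, 3}.
Column 6 already contains {2, 3, 4, 5, 6}.
Its 3×3 block (box 5) already contains {2, 3, 4, 6, 7}.
Removing those from 1–9 leaves {8, 9} as the candidates for row 4, column 6.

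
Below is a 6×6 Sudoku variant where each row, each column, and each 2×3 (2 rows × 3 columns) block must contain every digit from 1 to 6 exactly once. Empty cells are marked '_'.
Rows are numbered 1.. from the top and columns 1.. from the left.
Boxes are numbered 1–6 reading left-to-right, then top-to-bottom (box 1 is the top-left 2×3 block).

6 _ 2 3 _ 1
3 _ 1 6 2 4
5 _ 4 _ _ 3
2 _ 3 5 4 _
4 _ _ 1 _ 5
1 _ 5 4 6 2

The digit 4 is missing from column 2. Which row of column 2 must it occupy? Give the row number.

1

Consider where 4 can go in column 2.
row 2, column 2 is out (row 2 already has a 4).
row 3, column 2 is out (row 3 already has a 4).
row 4, column 2 is out (row 4 already has a 4).
row 5, column 2 is out (row 5 already has a 4).
row 6, column 2 is out (row 6 already has a 4).
So the only cell in column 2 that can hold 4 is row 1, column 2.
That is row 1.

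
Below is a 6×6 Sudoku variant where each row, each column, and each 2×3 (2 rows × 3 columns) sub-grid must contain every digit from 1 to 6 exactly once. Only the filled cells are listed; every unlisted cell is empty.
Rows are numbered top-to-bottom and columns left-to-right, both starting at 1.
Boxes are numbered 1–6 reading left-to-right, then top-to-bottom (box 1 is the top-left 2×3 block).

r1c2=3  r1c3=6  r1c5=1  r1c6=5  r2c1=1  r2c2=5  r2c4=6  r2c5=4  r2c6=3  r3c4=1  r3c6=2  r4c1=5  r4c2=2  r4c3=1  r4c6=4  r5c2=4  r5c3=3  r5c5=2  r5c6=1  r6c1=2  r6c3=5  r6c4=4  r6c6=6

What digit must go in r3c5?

Cell r3c5 itself could take any of {3, 5, 6} by direct elimination.
Consider where 5 can go in column 5.
r4c5 is out (row 4 already has a 5).
r6c5 is out (row 6 already has a 5).
So the only cell in column 5 that can hold 5 is r3c5.
Therefore r3c5 = 5.

5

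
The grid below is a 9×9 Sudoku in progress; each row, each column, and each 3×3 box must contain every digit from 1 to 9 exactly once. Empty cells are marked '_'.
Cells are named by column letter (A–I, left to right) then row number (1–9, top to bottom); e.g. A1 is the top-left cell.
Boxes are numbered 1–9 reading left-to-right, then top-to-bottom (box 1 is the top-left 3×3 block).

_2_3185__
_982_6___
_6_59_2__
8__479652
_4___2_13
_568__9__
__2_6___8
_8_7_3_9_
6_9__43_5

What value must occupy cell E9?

Cell E9 itself could take any of {2, 8} by direct elimination.
Consider where 8 can go in column E.
E2 is out (row 2 already has a 8).
E5 is out (box 5 already has a 8).
E6 is out (row 6 already has a 8).
E8 is out (row 8 already has a 8).
So the only cell in column E that can hold 8 is E9.
Therefore E9 = 8.

8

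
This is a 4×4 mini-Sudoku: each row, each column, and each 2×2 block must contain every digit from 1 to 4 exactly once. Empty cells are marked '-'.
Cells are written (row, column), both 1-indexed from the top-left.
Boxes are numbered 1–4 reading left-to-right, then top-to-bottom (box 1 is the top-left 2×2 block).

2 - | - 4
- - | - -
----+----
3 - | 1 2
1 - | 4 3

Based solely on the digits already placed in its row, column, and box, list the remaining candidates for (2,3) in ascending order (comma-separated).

2,3

Row 2 already contains {}.
Column 3 already contains {1, 4}.
Its 2×2 block (box 2) already contains {4}.
Removing those from 1–4 leaves {2, 3} as the candidates for (2,3).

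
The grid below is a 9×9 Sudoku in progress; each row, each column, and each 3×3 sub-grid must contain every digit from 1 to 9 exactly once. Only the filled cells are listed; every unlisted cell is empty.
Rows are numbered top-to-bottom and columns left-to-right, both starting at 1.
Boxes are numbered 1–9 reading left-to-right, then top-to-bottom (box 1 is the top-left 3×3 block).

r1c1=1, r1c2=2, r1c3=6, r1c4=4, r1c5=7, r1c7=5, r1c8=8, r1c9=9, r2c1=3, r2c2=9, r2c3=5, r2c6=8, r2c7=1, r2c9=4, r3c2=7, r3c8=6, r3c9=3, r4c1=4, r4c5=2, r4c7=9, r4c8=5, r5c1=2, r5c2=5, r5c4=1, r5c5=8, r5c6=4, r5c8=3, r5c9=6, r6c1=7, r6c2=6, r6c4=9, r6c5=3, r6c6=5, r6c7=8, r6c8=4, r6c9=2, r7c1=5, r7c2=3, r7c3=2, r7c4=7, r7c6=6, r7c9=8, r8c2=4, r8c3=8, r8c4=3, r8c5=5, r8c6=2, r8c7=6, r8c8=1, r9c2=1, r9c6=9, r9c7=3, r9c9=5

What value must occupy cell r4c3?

3

Cell r4c3 itself could take any of {1, 3} by direct elimination.
Consider where 3 can go in box 4.
r4c2 is out (column 2 already has a 3).
r5c3 is out (row 5 already has a 3).
r6c3 is out (row 6 already has a 3).
So the only cell in box 4 that can hold 3 is r4c3.
Therefore r4c3 = 3.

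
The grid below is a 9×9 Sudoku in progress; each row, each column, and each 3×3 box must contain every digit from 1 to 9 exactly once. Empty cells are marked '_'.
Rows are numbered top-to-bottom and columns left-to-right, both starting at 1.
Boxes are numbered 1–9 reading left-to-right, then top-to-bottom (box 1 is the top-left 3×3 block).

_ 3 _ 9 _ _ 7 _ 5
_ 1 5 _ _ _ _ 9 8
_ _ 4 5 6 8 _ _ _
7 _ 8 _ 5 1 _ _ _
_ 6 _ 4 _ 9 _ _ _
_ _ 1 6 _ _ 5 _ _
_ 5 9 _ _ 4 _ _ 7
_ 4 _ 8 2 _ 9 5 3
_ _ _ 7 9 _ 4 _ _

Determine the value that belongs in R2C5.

4

Cell R2C5 itself could take any of {3, 4, 7} by direct elimination.
Consider where 4 can go in row 2.
R2C1 is out (box 1 already has a 4).
R2C4 is out (column 4 already has a 4).
R2C6 is out (column 6 already has a 4).
R2C7 is out (column 7 already has a 4).
So the only cell in row 2 that can hold 4 is R2C5.
Therefore R2C5 = 4.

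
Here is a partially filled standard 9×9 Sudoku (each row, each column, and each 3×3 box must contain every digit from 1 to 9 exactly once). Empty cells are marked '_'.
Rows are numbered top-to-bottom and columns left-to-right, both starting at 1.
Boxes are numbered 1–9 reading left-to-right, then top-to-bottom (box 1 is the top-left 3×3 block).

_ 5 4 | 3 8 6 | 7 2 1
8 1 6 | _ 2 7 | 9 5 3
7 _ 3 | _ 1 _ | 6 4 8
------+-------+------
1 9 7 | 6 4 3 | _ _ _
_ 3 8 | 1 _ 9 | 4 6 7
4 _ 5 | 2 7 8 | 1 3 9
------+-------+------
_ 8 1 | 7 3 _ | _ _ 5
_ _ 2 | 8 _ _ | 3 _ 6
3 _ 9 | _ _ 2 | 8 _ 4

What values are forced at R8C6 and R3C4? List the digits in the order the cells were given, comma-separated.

1,9

For R8C6:
  Consider where 1 can go in column 6.
  R3C6 is out (row 3 already has a 1).
  R7C6 is out (row 7 already has a 1).
  So the only cell in column 6 that can hold 1 is R8C6.
  So R8C6 = 1.
For R3C4:
  Consider where 9 can go in column 4.
  R2C4 is out (row 2 already has a 9).
  R9C4 is out (row 9 already has a 9).
  So the only cell in column 4 that can hold 9 is R3C4.
  So R3C4 = 9.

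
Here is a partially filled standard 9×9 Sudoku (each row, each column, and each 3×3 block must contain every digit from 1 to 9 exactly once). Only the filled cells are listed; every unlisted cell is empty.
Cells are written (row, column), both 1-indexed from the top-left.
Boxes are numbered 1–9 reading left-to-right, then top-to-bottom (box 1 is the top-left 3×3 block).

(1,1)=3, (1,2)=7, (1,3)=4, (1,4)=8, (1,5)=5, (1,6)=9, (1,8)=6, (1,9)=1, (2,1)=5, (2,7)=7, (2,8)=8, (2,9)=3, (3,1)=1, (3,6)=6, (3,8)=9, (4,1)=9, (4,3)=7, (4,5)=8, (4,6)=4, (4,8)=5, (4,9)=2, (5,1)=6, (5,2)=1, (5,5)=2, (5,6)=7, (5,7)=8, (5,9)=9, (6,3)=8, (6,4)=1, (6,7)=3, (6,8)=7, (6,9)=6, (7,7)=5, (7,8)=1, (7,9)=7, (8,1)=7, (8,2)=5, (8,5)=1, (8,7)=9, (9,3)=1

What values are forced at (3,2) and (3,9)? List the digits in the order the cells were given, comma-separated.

8,5

For (3,2):
  Consider where 8 can go in box 1.
  (2,2) is out (row 2 already has a 8).
  (2,3) is out (row 2 already has a 8).
  (3,3) is out (column 3 already has a 8).
  So the only cell in box 1 that can hold 8 is (3,2).
  So (3,2) = 8.
For (3,9):
  Consider where 5 can go in column 9.
  (8,9) is out (row 8 already has a 5).
  (9,9) is out (box 9 already has a 5).
  So the only cell in column 9 that can hold 5 is (3,9).
  So (3,9) = 5.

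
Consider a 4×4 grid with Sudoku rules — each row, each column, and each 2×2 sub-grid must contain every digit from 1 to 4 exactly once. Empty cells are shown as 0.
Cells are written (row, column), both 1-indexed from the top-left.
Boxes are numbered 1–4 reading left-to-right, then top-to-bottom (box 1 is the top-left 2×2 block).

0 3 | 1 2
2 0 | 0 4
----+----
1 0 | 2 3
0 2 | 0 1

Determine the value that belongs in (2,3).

Row 2 already contains {2, 4}.
Column 3 already contains {1, 2}.
Its 2×2 block (box 2) already contains {1, 2, 4}.
The only value from 1–4 not eliminated is 3, so (2,3) = 3.

3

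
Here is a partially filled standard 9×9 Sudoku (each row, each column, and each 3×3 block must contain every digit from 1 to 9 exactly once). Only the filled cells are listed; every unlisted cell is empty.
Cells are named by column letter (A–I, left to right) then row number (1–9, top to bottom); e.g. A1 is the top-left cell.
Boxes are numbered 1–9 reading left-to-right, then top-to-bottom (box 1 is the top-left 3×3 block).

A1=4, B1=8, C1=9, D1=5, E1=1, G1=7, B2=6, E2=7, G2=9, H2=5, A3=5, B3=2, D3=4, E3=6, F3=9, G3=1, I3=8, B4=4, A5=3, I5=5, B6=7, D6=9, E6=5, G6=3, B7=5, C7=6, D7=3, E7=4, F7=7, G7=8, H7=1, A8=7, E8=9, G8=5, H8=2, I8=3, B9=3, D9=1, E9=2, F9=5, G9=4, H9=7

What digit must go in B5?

9

Cell B5 itself could take any of {1, 9} by direct elimination.
Consider where 9 can go in column B.
B8 is out (row 8 already has a 9).
So the only cell in column B that can hold 9 is B5.
Therefore B5 = 9.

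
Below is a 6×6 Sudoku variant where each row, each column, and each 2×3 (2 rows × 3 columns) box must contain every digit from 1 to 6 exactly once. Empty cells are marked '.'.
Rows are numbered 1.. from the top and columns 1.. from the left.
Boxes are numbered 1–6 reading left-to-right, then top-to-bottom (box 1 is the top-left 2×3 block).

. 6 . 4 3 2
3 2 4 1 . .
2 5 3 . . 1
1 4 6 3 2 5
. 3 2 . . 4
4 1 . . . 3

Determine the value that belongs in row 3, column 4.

Row 3 already contains {1, 2, 3, 5}.
Column 4 already contains {1, 3, 4}.
Its 2×3 block (box 4) already contains {1, 2, 3, 5}.
The only value from 1–6 not eliminated is 6, so row 3, column 4 = 6.

6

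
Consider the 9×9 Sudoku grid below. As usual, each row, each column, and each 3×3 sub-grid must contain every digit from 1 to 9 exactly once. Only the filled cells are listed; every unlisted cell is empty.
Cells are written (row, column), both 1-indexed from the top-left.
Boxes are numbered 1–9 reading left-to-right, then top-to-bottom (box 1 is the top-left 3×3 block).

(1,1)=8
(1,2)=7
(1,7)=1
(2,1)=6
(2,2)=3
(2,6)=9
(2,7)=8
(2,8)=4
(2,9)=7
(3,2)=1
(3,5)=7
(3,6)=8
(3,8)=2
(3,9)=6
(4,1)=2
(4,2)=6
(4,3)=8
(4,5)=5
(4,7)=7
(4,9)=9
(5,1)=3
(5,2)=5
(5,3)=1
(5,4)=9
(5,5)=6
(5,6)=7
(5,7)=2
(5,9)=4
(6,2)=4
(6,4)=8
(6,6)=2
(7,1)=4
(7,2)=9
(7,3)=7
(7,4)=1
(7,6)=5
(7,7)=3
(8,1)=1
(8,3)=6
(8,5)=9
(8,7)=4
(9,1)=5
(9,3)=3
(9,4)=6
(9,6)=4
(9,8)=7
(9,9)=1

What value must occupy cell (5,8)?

Row 5 already contains {1, 2, 3, 4, 5, 6, 7, 9}.
Column 8 already contains {2, 4, 7}.
Its 3×3 block (box 6) already contains {2, 4, 7, 9}.
The only value from 1–9 not eliminated is 8, so (5,8) = 8.

8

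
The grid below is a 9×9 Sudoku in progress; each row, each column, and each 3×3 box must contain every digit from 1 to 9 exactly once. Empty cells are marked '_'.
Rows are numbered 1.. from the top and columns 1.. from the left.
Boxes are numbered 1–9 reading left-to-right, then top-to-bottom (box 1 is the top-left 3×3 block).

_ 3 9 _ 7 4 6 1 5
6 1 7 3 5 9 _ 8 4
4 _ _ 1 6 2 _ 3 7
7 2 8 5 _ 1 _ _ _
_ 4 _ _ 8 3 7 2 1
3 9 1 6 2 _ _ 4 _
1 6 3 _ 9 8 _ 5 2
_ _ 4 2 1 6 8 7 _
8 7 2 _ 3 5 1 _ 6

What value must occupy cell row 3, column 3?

5

Row 3 already contains {1, 2, 3, 4, 6, 7}.
Column 3 already contains {1, 2, 3, 4, 7, 8, 9}.
Its 3×3 block (box 1) already contains {1, 3, 4, 6, 7, 9}.
The only value from 1–9 not eliminated is 5, so row 3, column 3 = 5.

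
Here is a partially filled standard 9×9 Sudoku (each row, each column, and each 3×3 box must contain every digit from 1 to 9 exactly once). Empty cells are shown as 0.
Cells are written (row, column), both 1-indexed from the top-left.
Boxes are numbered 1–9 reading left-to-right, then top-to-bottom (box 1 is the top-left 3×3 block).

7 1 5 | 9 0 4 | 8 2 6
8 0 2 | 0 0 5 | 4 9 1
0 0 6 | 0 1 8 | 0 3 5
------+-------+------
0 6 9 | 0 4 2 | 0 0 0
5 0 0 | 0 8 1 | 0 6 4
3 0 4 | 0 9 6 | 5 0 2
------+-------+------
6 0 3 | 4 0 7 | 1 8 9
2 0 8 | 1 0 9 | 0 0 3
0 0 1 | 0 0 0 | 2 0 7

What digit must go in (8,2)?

Cell (8,2) itself could take any of {4, 5, 7} by direct elimination.
Consider where 7 can go in box 7.
(7,2) is out (row 7 already has a 7).
(9,1) is out (row 9 already has a 7).
(9,2) is out (row 9 already has a 7).
So the only cell in box 7 that can hold 7 is (8,2).
Therefore (8,2) = 7.

7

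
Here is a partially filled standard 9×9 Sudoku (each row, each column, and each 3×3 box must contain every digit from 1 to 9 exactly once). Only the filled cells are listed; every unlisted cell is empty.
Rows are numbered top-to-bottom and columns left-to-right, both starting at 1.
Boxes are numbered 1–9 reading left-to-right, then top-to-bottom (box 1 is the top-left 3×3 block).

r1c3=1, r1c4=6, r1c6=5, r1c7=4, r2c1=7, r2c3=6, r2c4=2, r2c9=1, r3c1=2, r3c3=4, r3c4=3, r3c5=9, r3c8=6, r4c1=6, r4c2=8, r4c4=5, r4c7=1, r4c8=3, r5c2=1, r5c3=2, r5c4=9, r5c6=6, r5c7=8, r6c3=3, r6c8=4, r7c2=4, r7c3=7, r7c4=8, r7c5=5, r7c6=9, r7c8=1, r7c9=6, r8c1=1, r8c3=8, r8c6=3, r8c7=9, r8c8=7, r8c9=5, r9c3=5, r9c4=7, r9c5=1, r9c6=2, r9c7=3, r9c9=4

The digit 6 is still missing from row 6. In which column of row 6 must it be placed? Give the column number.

7

Consider where 6 can go in row 6.
r6c1 is out (column 1 already has a 6). r6c2 is out (box 4 already has a 6). r6c4 is out (column 4 already has a 6). r6c5 is out (box 5 already has a 6). The remaining empty cells in row 6 are similarly blocked.
So the only cell in row 6 that can hold 6 is r6c7.
That is column 7.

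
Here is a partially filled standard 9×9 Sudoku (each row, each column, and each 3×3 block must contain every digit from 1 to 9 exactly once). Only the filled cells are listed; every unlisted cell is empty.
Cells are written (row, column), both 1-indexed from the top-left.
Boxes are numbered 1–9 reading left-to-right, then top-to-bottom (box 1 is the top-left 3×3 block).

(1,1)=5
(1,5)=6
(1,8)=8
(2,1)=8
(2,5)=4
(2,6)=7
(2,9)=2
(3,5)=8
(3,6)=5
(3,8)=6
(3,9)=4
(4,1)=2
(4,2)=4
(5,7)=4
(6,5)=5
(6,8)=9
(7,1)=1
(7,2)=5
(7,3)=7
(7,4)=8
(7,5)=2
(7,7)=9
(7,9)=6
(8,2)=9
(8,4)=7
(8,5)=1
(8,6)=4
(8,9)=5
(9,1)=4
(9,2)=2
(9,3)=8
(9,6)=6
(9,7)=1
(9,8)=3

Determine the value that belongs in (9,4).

Cell (9,4) itself could take any of {5, 9} by direct elimination.
Consider where 5 can go in row 9.
(9,5) is out (column 5 already has a 5).
(9,9) is out (column 9 already has a 5).
So the only cell in row 9 that can hold 5 is (9,4).
Therefore (9,4) = 5.

5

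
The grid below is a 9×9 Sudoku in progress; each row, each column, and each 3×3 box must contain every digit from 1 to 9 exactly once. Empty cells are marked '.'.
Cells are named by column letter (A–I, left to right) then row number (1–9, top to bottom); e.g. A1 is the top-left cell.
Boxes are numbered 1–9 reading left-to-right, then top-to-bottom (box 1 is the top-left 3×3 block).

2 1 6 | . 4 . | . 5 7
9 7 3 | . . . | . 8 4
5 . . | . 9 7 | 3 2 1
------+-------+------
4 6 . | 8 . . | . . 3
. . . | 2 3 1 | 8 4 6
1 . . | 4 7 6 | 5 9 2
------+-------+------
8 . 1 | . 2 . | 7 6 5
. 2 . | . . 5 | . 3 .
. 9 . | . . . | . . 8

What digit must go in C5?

9

Cell C5 itself could take any of {5, 7, 9} by direct elimination.
Consider where 9 can go in row 5.
A5 is out (column A already has a 9).
B5 is out (column B already has a 9).
So the only cell in row 5 that can hold 9 is C5.
Therefore C5 = 9.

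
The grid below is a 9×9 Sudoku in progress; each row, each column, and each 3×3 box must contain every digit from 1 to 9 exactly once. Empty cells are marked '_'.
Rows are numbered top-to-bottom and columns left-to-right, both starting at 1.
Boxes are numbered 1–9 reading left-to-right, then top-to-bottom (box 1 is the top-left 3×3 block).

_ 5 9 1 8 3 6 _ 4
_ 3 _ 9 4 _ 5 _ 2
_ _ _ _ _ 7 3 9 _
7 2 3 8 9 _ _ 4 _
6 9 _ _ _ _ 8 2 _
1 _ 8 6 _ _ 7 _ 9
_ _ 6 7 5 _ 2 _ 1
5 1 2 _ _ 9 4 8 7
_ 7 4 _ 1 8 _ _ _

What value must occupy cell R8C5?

Cell R8C5 itself could take any of {3, 6} by direct elimination.
Consider where 6 can go in box 8.
R7C6 is out (row 7 already has a 6).
R8C4 is out (column 4 already has a 6).
R9C4 is out (column 4 already has a 6).
So the only cell in box 8 that can hold 6 is R8C5.
Therefore R8C5 = 6.

6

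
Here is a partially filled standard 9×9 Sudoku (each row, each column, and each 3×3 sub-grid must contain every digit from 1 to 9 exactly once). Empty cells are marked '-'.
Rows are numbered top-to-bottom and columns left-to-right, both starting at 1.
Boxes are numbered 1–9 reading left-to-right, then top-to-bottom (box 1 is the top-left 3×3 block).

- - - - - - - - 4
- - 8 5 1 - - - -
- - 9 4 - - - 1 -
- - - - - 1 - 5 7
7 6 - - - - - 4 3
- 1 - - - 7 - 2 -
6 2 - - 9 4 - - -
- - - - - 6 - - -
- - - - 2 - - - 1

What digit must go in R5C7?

1

Cell R5C7 itself could take any of {1, 8, 9} by direct elimination.
Consider where 1 can go in column 7.
R1C7 is out (box 3 already has a 1). R2C7 is out (row 2 already has a 1). R3C7 is out (row 3 already has a 1). R4C7 is out (row 4 already has a 1). The remaining empty cells in column 7 are similarly blocked.
So the only cell in column 7 that can hold 1 is R5C7.
Therefore R5C7 = 1.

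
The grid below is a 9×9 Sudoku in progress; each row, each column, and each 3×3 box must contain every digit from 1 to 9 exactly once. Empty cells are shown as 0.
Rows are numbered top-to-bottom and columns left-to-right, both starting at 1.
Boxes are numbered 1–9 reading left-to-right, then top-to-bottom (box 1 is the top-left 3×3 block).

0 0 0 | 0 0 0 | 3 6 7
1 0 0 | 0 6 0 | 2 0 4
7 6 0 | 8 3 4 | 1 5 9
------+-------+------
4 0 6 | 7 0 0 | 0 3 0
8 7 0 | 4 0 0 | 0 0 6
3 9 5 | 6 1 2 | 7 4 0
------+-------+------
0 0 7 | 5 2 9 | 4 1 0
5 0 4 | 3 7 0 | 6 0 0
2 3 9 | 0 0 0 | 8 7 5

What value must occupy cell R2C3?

3

Cell R2C3 itself could take any of {3, 8} by direct elimination.
Consider where 3 can go in row 2.
R2C2 is out (column 2 already has a 3).
R2C4 is out (column 4 already has a 3).
R2C6 is out (box 2 already has a 3).
R2C8 is out (column 8 already has a 3).
So the only cell in row 2 that can hold 3 is R2C3.
Therefore R2C3 = 3.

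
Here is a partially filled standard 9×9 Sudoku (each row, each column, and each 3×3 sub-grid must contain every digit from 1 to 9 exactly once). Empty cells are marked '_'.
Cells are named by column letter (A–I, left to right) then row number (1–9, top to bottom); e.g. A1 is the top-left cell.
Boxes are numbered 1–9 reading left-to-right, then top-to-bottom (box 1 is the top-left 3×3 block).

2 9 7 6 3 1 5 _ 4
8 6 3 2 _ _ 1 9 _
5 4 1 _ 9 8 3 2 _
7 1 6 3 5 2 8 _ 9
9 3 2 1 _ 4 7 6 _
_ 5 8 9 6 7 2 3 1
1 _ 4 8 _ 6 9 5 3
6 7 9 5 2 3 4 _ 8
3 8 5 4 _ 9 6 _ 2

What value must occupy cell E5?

Row 5 already contains {1, 2, 3, 4, 6, 7, 9}.
Column E already contains {2, 3, 5, 6, 9}.
Its 3×3 block (box 5) already contains {1, 2, 3, 4, 5, 6, 7, 9}.
The only value from 1–9 not eliminated is 8, so E5 = 8.

8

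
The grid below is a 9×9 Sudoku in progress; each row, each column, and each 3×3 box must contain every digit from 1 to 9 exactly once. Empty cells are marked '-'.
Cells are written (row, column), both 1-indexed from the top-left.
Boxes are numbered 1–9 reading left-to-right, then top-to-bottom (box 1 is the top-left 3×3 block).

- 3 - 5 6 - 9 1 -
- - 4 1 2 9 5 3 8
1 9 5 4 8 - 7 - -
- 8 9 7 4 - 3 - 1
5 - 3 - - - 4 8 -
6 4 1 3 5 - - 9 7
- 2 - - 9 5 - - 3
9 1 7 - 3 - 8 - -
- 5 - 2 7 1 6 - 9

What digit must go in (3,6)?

3

Row 3 already contains {1, 4, 5, 7, 8, 9}.
Column 6 already contains {1, 5, 9}.
Its 3×3 block (box 2) already contains {1, 2, 4, 5, 6, 8, 9}.
The only value from 1–9 not eliminated is 3, so (3,6) = 3.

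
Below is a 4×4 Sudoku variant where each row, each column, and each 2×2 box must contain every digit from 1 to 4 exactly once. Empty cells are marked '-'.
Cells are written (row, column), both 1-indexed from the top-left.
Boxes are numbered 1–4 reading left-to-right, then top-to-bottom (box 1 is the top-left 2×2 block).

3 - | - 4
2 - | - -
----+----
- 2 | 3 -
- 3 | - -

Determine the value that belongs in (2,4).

Cell (2,4) itself could take any of {1, 3} by direct elimination.
Consider where 3 can go in box 2.
(1,3) is out (row 1 already has a 3).
(2,3) is out (column 3 already has a 3).
So the only cell in box 2 that can hold 3 is (2,4).
Therefore (2,4) = 3.

3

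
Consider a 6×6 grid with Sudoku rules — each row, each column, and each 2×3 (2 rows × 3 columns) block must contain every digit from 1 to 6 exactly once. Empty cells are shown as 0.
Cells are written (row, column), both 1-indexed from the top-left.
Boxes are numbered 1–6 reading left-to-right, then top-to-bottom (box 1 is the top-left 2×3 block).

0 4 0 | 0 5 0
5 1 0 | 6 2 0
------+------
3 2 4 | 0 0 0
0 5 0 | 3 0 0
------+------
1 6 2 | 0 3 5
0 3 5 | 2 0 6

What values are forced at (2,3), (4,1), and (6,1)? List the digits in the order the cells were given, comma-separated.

3,6,4

For (2,3):
  Row 2 already contains {1, 2, 5, 6}.
  Column 3 already contains {2, 4, 5}.
  Its 2×3 block (box 1) already contains {1, 4, 5}.
  The only value from 1–6 not eliminated is 3, so (2,3) = 3.
For (4,1):
  Row 4 already contains {3, 5}.
  Column 1 already contains {1, 3, 5}.
  Its 2×3 block (box 3) already contains {2, 3, 4, 5}.
  The only value from 1–6 not eliminated is 6, so (4,1) = 6.
For (6,1):
  Row 6 already contains {2, 3, 5, 6}.
  Column 1 already contains {1, 3, 5}.
  Its 2×3 block (box 5) already contains {1, 2, 3, 5, 6}.
  The only value from 1–6 not eliminated is 4, so (6,1) = 4.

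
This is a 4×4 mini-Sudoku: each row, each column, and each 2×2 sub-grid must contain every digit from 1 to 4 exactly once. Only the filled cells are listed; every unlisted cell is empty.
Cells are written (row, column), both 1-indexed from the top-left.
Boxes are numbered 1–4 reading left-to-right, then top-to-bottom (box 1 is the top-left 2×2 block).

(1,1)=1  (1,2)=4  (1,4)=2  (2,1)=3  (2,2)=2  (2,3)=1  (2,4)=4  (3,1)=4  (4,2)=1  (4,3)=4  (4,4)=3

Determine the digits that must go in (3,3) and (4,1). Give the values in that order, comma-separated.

2,2

For (3,3):
  Row 3 already contains {4}.
  Column 3 already contains {1, 4}.
  Its 2×2 block (box 4) already contains {3, 4}.
  The only value from 1–4 not eliminated is 2, so (3,3) = 2.
For (4,1):
  Row 4 already contains {1, 3, 4}.
  Column 1 already contains {1, 3, 4}.
  Its 2×2 block (box 3) already contains {1, 4}.
  The only value from 1–4 not eliminated is 2, so (4,1) = 2.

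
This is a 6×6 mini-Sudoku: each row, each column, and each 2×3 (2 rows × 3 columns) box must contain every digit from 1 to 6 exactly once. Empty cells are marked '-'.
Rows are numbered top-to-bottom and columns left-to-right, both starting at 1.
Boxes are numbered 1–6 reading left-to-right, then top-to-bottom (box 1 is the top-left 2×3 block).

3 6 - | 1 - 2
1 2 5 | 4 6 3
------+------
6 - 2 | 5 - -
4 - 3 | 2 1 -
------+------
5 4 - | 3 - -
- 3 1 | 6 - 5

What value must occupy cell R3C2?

Row 3 already contains {2, 5, 6}.
Column 2 already contains {2, 3, 4, 6}.
Its 2×3 block (box 3) already contains {2, 3, 4, 6}.
The only value from 1–6 not eliminated is 1, so R3C2 = 1.

1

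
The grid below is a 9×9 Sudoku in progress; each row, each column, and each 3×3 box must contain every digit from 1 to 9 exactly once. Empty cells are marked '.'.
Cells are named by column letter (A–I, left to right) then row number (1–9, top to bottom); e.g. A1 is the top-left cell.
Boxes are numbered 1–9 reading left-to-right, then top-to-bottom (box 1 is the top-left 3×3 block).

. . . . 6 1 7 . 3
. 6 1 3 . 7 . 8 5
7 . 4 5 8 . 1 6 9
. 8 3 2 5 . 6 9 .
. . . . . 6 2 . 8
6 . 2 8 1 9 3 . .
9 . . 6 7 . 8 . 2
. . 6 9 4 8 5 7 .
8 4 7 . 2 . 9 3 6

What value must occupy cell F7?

Cell F7 itself could take any of {3, 5} by direct elimination.
Consider where 3 can go in column F.
F3 is out (box 2 already has a 3).
F4 is out (row 4 already has a 3).
F9 is out (row 9 already has a 3).
So the only cell in column F that can hold 3 is F7.
Therefore F7 = 3.

3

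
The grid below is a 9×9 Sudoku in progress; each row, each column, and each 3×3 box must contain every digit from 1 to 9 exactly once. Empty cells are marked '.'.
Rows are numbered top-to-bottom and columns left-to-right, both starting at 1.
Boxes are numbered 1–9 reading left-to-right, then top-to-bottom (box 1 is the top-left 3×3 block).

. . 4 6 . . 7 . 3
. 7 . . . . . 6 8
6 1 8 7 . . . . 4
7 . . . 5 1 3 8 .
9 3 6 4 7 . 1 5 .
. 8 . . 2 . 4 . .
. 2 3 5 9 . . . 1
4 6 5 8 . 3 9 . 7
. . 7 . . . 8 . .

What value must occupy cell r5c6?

8

Row 5 already contains {1, 3, 4, 5, 6, 7, 9}.
Column 6 already contains {1, 3}.
Its 3×3 block (box 5) already contains {1, 2, 4, 5, 7}.
The only value from 1–9 not eliminated is 8, so r5c6 = 8.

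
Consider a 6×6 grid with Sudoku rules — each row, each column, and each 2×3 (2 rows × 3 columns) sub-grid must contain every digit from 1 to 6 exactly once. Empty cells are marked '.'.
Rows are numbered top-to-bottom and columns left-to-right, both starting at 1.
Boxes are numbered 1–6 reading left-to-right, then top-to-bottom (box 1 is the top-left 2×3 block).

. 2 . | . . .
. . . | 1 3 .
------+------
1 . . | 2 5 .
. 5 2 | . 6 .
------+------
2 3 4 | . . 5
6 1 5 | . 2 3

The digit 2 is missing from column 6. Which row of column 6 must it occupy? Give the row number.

Consider where 2 can go in column 6.
R1C6 is out (row 1 already has a 2).
R3C6 is out (row 3 already has a 2).
R4C6 is out (row 4 already has a 2).
So the only cell in column 6 that can hold 2 is R2C6.
That is row 2.

2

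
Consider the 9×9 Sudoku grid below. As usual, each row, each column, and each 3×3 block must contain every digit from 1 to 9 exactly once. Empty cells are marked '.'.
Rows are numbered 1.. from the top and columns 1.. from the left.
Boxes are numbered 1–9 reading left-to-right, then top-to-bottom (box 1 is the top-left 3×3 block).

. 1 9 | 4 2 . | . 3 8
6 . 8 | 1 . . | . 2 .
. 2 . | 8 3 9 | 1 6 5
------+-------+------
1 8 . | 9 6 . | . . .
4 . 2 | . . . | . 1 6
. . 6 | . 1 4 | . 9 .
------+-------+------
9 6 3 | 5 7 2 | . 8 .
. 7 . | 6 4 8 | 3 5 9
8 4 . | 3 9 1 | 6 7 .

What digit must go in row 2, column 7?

9

Cell row 2, column 7 itself could take any of {4, 7, 9} by direct elimination.
Consider where 9 can go in column 7.
row 1, column 7 is out (row 1 already has a 9).
row 4, column 7 is out (row 4 already has a 9).
row 5, column 7 is out (box 6 already has a 9).
row 6, column 7 is out (row 6 already has a 9).
row 7, column 7 is out (row 7 already has a 9).
So the only cell in column 7 that can hold 9 is row 2, column 7.
Therefore row 2, column 7 = 9.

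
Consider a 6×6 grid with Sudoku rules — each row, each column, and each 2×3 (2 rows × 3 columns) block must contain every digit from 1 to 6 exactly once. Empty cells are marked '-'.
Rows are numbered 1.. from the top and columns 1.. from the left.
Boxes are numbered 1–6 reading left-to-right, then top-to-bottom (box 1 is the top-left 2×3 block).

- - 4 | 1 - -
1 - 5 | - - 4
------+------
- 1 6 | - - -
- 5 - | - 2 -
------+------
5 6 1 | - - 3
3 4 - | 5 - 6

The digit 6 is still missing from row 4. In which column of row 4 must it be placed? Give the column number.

4

Consider where 6 can go in row 4.
row 4, column 1 is out (box 3 already has a 6).
row 4, column 3 is out (column 3 already has a 6).
row 4, column 6 is out (column 6 already has a 6).
So the only cell in row 4 that can hold 6 is row 4, column 4.
That is column 4.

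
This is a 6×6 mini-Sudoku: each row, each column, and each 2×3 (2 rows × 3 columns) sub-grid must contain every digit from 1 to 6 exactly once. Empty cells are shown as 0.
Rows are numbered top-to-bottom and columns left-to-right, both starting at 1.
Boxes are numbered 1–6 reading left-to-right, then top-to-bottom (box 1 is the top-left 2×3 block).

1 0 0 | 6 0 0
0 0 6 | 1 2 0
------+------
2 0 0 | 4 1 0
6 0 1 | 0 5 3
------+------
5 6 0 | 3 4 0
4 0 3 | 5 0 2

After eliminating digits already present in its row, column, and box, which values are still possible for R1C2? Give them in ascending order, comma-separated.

2,3,4,5

Row 1 already contains {1, 6}.
Column 2 already contains {6}.
Its 2×3 block (box 1) already contains {1, 6}.
Removing those from 1–6 leaves {2, 3, 4, 5} as the candidates for R1C2.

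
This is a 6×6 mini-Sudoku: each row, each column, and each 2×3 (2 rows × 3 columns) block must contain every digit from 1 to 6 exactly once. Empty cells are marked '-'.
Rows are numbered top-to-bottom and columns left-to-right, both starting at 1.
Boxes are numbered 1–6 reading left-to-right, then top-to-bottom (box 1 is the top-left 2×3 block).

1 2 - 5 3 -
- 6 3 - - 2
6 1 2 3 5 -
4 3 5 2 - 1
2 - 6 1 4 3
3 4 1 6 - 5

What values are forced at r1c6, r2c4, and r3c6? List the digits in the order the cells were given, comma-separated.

For r1c6:
  Consider where 6 can go in row 1.
  r1c3 is out (column 3 already has a 6).
  So the only cell in row 1 that can hold 6 is r1c6.
  So r1c6 = 6.
For r2c4:
  Row 2 already contains {2, 3, 6}.
  Column 4 already contains {1, 2, 3, 5, 6}.
  Its 2×3 block (box 2) already contains {2, 3, 5}.
  The only value from 1–6 not eliminated is 4, so r2c4 = 4.
For r3c6:
  Row 3 already contains {1, 2, 3, 5, 6}.
  Column 6 already contains {1, 2, 3, 5}.
  Its 2×3 block (box 4) already contains {1, 2, 3, 5}.
  The only value from 1–6 not eliminated is 4, so r3c6 = 4.

6,4,4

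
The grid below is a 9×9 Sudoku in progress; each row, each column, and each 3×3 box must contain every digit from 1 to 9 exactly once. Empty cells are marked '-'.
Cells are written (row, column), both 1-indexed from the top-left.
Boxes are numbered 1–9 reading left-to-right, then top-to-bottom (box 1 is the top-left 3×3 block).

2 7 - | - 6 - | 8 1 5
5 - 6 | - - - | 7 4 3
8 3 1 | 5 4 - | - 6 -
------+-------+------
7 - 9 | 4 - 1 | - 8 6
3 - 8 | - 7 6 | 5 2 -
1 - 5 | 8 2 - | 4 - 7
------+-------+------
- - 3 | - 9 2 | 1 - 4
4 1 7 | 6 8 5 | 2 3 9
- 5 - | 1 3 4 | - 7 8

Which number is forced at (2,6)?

Cell (2,6) itself could take any of {8, 9} by direct elimination.
Consider where 8 can go in row 2.
(2,2) is out (box 1 already has a 8).
(2,4) is out (column 4 already has a 8).
(2,5) is out (column 5 already has a 8).
So the only cell in row 2 that can hold 8 is (2,6).
Therefore (2,6) = 8.

8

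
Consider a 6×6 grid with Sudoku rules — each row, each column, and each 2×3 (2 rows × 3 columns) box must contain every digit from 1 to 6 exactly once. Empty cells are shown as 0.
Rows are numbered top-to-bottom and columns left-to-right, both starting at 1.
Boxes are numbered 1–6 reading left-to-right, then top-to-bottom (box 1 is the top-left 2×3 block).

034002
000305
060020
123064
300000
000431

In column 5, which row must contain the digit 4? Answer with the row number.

2

Consider where 4 can go in column 5.
r1c5 is out (row 1 already has a 4).
r5c5 is out (box 6 already has a 4).
So the only cell in column 5 that can hold 4 is r2c5.
That is row 2.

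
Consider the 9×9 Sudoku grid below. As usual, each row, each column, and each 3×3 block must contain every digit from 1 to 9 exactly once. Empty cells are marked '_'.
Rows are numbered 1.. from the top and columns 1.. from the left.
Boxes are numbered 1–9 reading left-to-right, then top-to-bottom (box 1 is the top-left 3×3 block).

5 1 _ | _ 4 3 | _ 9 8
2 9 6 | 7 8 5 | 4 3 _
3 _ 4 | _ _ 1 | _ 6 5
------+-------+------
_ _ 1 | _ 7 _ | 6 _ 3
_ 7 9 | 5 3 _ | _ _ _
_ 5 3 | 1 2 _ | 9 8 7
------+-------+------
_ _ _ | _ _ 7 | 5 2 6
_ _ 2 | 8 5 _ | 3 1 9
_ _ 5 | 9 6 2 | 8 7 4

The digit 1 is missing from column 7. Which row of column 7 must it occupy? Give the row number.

Consider where 1 can go in column 7.
row 1, column 7 is out (row 1 already has a 1).
row 3, column 7 is out (row 3 already has a 1).
So the only cell in column 7 that can hold 1 is row 5, column 7.
That is row 5.

5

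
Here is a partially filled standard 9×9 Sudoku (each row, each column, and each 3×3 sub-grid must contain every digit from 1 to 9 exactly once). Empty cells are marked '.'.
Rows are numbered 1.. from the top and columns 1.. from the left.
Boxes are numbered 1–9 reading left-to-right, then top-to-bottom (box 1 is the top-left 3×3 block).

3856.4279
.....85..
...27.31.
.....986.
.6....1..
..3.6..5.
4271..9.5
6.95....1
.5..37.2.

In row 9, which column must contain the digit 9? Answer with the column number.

4

Consider where 9 can go in row 9.
row 9, column 1 is out (box 7 already has a 9).
row 9, column 3 is out (column 3 already has a 9).
row 9, column 7 is out (column 7 already has a 9).
row 9, column 9 is out (column 9 already has a 9).
So the only cell in row 9 that can hold 9 is row 9, column 4.
That is column 4.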